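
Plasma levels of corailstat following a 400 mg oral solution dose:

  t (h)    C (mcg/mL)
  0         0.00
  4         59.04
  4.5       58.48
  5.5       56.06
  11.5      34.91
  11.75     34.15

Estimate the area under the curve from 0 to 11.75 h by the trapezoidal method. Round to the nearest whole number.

Trapezoidal AUC_0→11.75:
  [0→4]: (0.00+59.04)/2 × 4 = 118.08
  [4→4.5]: (59.04+58.48)/2 × 0.5 = 29.38
  [4.5→5.5]: (58.48+56.06)/2 × 1 = 57.27
  [5.5→11.5]: (56.06+34.91)/2 × 6 = 272.91
  [11.5→11.75]: (34.91+34.15)/2 × 0.25 = 8.6325
  Sum = 486.2725 mcg/mL·h

AUC = 486 mcg/mL·h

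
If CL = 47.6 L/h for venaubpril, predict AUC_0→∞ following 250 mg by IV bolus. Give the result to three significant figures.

AUC_0→∞ = Dose_iv / CL
        = 250 / 47.6 = 5.2521 mg/L·h

AUC = 5.25 mg/L·h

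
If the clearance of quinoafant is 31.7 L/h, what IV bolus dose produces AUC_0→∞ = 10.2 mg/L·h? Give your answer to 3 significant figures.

Dose = 323 mg

Dose_iv = CL × AUC_0→∞
     = 31.7 × 10.2 = 323.34 mg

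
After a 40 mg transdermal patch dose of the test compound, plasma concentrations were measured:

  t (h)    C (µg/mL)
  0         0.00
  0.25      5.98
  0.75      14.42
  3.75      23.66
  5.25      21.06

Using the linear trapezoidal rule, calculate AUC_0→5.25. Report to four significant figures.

AUC = 96.51 µg/mL·h

Trapezoidal AUC_0→5.25:
  [0→0.25]: (0.00+5.98)/2 × 0.25 = 0.7475
  [0.25→0.75]: (5.98+14.42)/2 × 0.5 = 5.1
  [0.75→3.75]: (14.42+23.66)/2 × 3 = 57.12
  [3.75→5.25]: (23.66+21.06)/2 × 1.5 = 33.54
  Sum = 96.5075 µg/mL·h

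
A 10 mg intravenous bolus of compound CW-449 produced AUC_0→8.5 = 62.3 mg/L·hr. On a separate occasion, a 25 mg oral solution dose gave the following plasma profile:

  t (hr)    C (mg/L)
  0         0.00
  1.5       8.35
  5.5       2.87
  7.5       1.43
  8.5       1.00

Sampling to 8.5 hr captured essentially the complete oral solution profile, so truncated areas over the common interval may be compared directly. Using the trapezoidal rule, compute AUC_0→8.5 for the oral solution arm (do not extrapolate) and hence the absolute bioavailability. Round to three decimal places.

Trapezoidal AUC_0→8.5 (oral solution):
  [0→1.5]: (0.00+8.35)/2 × 1.5 = 6.2625
  [1.5→5.5]: (8.35+2.87)/2 × 4 = 22.44
  [5.5→7.5]: (2.87+1.43)/2 × 2 = 4.3
  [7.5→8.5]: (1.43+1.00)/2 × 1 = 1.215
  Sum = 34.2175 mg/L·hr
F = (AUC_ev/D_ev)/(AUC_iv/D_iv) = (34.2175/25)/(62.3/10) = 1.3687/6.23 = 0.2197

F = 0.220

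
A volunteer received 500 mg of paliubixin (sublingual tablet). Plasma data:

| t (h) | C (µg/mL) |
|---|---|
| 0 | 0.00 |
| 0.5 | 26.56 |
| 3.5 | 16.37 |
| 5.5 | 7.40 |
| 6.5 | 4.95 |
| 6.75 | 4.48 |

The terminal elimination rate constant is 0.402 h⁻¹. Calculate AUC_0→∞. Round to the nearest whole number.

AUC = 113 µg/mL·h

Trapezoidal AUC_0→6.75:
  [0→0.5]: (0.00+26.56)/2 × 0.5 = 6.64
  [0.5→3.5]: (26.56+16.37)/2 × 3 = 64.395
  [3.5→5.5]: (16.37+7.40)/2 × 2 = 23.77
  [5.5→6.5]: (7.40+4.95)/2 × 1 = 6.175
  [6.5→6.75]: (4.95+4.48)/2 × 0.25 = 1.17875
  Sum = 102.15875 µg/mL·h
Extrapolated tail: C_last / k_e = 4.48 / 0.402 = 11.144
AUC_0→∞ = 102.15875 + 11.144 = 113.30275 µg/mL·h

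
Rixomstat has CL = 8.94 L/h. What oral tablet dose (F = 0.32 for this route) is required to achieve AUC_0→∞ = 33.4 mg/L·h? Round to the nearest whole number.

Dose = 933 mg

Dose = CL × AUC_0→∞ / F
     = 8.94 × 33.4 / 0.32 = 933.1125 mg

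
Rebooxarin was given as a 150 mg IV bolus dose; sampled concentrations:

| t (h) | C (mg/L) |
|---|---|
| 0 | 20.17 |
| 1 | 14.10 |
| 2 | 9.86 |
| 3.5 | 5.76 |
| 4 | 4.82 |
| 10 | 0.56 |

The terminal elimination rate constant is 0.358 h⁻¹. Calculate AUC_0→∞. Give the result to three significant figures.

Trapezoidal AUC_0→10:
  [0→1]: (20.17+14.10)/2 × 1 = 17.135
  [1→2]: (14.10+9.86)/2 × 1 = 11.98
  [2→3.5]: (9.86+5.76)/2 × 1.5 = 11.715
  [3.5→4]: (5.76+4.82)/2 × 0.5 = 2.645
  [4→10]: (4.82+0.56)/2 × 6 = 16.14
  Sum = 59.615 mg/L·h
Extrapolated tail: C_last / k_e = 0.56 / 0.358 = 1.564
AUC_0→∞ = 59.615 + 1.564 = 61.179 mg/L·h

AUC = 61.2 mg/L·h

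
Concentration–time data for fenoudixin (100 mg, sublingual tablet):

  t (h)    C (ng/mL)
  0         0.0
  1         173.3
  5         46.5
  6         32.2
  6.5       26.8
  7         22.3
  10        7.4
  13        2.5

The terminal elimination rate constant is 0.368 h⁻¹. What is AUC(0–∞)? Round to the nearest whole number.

AUC = 659 ng/mL·h

Trapezoidal AUC_0→13:
  [0→1]: (0.0+173.3)/2 × 1 = 86.65
  [1→5]: (173.3+46.5)/2 × 4 = 439.6
  [5→6]: (46.5+32.2)/2 × 1 = 39.35
  [6→6.5]: (32.2+26.8)/2 × 0.5 = 14.75
  [6.5→7]: (26.8+22.3)/2 × 0.5 = 12.275
  [7→10]: (22.3+7.4)/2 × 3 = 44.55
  [10→13]: (7.4+2.5)/2 × 3 = 14.85
  Sum = 652.025 ng/mL·h
Extrapolated tail: C_last / k_e = 2.5 / 0.368 = 6.793
AUC_0→∞ = 652.025 + 6.793 = 658.818 ng/mL·h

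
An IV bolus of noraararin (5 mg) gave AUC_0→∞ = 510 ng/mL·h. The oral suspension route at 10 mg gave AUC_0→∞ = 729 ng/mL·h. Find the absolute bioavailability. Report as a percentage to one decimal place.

F = (AUC_ev / D_ev) / (AUC_iv / D_iv)
  = (729/10) / (510/5)
  = 72.9 / 102 = 0.7147
  = 71.47%

F = 71.5%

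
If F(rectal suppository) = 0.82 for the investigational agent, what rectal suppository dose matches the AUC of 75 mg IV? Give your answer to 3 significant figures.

For equal systemic exposure: F × D_ev = D_iv
D_ev = D_iv / F = 75 / 0.82 = 91.4634 mg

D_rectal = 91.5 mg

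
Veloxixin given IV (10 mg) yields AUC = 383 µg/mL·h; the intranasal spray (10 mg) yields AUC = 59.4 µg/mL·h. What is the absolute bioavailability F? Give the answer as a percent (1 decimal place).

F = 15.5%

F = (AUC_ev / D_ev) / (AUC_iv / D_iv)
  = (59.4/10) / (383/10)
  = 5.94 / 38.3 = 0.1551
  = 15.51%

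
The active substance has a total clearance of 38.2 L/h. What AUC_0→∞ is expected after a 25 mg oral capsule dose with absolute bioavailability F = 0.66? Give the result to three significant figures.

AUC_0→∞ = F × Dose / CL
        = 0.66 × 25 / 38.2 = 0.431937 mg/L·h

AUC = 0.432 mg/L·h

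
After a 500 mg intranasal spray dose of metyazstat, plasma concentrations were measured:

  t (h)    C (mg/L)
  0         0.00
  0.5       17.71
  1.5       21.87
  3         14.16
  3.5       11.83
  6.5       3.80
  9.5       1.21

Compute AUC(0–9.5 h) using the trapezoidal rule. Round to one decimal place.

Trapezoidal AUC_0→9.5:
  [0→0.5]: (0.00+17.71)/2 × 0.5 = 4.4275
  [0.5→1.5]: (17.71+21.87)/2 × 1 = 19.79
  [1.5→3]: (21.87+14.16)/2 × 1.5 = 27.0225
  [3→3.5]: (14.16+11.83)/2 × 0.5 = 6.4975
  [3.5→6.5]: (11.83+3.80)/2 × 3 = 23.445
  [6.5→9.5]: (3.80+1.21)/2 × 3 = 7.515
  Sum = 88.6975 mg/L·h

AUC = 88.7 mg/L·h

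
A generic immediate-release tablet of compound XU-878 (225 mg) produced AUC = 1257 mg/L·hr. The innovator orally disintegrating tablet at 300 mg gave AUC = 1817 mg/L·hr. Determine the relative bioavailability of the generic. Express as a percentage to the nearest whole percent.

F_rel = 92%

F_rel = (AUC_test/D_test) / (AUC_ref/D_ref)
      = (1257/225) / (1817/300)
      = 5.58667 / 6.05667 = 0.9224 = 92.24%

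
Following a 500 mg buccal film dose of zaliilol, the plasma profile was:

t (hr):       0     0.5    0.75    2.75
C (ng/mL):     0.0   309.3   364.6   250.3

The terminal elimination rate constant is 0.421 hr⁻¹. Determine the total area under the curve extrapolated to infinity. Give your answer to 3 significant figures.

AUC = 1370 ng/mL·hr

Trapezoidal AUC_0→2.75:
  [0→0.5]: (0.0+309.3)/2 × 0.5 = 77.325
  [0.5→0.75]: (309.3+364.6)/2 × 0.25 = 84.2375
  [0.75→2.75]: (364.6+250.3)/2 × 2 = 614.9
  Sum = 776.4625 ng/mL·hr
Extrapolated tail: C_last / k_e = 250.3 / 0.421 = 594.537
AUC_0→∞ = 776.4625 + 594.537 = 1370.9995 ng/mL·hr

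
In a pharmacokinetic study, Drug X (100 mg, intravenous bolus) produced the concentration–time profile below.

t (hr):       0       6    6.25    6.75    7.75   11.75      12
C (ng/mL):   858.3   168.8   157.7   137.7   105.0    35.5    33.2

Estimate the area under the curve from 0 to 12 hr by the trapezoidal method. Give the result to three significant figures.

AUC = 3610 ng/mL·hr

Trapezoidal AUC_0→12:
  [0→6]: (858.3+168.8)/2 × 6 = 3081.3
  [6→6.25]: (168.8+157.7)/2 × 0.25 = 40.8125
  [6.25→6.75]: (157.7+137.7)/2 × 0.5 = 73.85
  [6.75→7.75]: (137.7+105.0)/2 × 1 = 121.35
  [7.75→11.75]: (105.0+35.5)/2 × 4 = 281.0
  [11.75→12]: (35.5+33.2)/2 × 0.25 = 8.5875
  Sum = 3606.9 ng/mL·hr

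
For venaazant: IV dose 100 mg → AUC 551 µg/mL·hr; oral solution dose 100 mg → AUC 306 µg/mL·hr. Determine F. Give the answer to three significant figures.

F = 0.555

F = (AUC_ev / D_ev) / (AUC_iv / D_iv)
  = (306/100) / (551/100)
  = 3.06 / 5.51 = 0.5554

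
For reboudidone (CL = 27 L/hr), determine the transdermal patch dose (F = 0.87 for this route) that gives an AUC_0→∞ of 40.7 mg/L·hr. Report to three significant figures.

Dose = 1260 mg

Dose = CL × AUC_0→∞ / F
     = 27 × 40.7 / 0.87 = 1263.1 mg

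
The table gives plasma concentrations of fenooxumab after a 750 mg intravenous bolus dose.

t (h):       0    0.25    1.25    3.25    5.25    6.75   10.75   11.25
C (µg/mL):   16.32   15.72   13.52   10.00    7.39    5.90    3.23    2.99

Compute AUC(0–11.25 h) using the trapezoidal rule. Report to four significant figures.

AUC = 89.32 µg/mL·h

Trapezoidal AUC_0→11.25:
  [0→0.25]: (16.32+15.72)/2 × 0.25 = 4.005
  [0.25→1.25]: (15.72+13.52)/2 × 1 = 14.62
  [1.25→3.25]: (13.52+10.00)/2 × 2 = 23.52
  [3.25→5.25]: (10.00+7.39)/2 × 2 = 17.39
  [5.25→6.75]: (7.39+5.90)/2 × 1.5 = 9.9675
  [6.75→10.75]: (5.90+3.23)/2 × 4 = 18.26
  [10.75→11.25]: (3.23+2.99)/2 × 0.5 = 1.555
  Sum = 89.3175 µg/mL·h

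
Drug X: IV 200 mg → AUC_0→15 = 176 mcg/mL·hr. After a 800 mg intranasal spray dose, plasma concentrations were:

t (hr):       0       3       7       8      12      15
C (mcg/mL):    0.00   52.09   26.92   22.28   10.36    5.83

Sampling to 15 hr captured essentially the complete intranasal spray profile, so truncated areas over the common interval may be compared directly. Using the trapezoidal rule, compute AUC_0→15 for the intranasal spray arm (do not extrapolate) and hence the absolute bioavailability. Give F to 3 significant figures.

F = 0.498

Trapezoidal AUC_0→15 (intranasal spray):
  [0→3]: (0.00+52.09)/2 × 3 = 78.135
  [3→7]: (52.09+26.92)/2 × 4 = 158.02
  [7→8]: (26.92+22.28)/2 × 1 = 24.6
  [8→12]: (22.28+10.36)/2 × 4 = 65.28
  [12→15]: (10.36+5.83)/2 × 3 = 24.285
  Sum = 350.32 mcg/mL·hr
F = (AUC_ev/D_ev)/(AUC_iv/D_iv) = (350.32/800)/(176/200) = 0.4379/0.88 = 0.4976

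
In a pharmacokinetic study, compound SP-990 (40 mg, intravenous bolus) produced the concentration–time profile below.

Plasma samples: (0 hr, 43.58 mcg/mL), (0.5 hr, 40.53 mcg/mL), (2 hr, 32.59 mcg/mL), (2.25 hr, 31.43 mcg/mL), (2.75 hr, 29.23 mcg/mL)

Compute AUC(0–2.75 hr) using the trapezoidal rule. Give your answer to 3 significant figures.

Trapezoidal AUC_0→2.75:
  [0→0.5]: (43.58+40.53)/2 × 0.5 = 21.0275
  [0.5→2]: (40.53+32.59)/2 × 1.5 = 54.84
  [2→2.25]: (32.59+31.43)/2 × 0.25 = 8.0025
  [2.25→2.75]: (31.43+29.23)/2 × 0.5 = 15.165
  Sum = 99.035 mcg/mL·hr

AUC = 99.0 mcg/mL·hr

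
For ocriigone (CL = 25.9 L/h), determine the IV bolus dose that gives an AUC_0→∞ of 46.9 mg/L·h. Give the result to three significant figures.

Dose = 1210 mg

Dose_iv = CL × AUC_0→∞
     = 25.9 × 46.9 = 1214.71 mg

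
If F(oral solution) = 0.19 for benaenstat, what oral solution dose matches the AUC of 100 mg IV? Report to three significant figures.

D_oral = 526 mg

For equal systemic exposure: F × D_ev = D_iv
D_ev = D_iv / F = 100 / 0.19 = 526.316 mg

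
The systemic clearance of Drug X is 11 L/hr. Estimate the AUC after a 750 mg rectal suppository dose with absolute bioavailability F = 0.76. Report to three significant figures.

AUC_0→∞ = F × Dose / CL
        = 0.76 × 750 / 11 = 51.8182 mg/L·hr

AUC = 51.8 mg/L·hr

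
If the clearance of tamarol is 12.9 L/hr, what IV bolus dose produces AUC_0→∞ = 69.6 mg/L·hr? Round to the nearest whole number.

Dose_iv = CL × AUC_0→∞
     = 12.9 × 69.6 = 897.84 mg

Dose = 898 mg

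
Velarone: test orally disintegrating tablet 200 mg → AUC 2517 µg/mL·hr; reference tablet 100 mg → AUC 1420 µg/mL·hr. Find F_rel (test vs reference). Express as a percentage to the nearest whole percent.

F_rel = 89%

F_rel = (AUC_test/D_test) / (AUC_ref/D_ref)
      = (2517/200) / (1420/100)
      = 12.585 / 14.2 = 0.8863 = 88.63%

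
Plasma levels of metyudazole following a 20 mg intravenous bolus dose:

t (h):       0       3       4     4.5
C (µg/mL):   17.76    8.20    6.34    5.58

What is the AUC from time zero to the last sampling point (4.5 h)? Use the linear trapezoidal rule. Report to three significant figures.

AUC = 49.2 µg/mL·h

Trapezoidal AUC_0→4.5:
  [0→3]: (17.76+8.20)/2 × 3 = 38.94
  [3→4]: (8.20+6.34)/2 × 1 = 7.27
  [4→4.5]: (6.34+5.58)/2 × 0.5 = 2.98
  Sum = 49.19 µg/mL·h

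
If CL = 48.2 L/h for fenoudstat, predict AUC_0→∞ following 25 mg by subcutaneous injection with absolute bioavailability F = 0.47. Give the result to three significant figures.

AUC_0→∞ = F × Dose / CL
        = 0.47 × 25 / 48.2 = 0.243776 mg/L·h

AUC = 0.244 mg/L·h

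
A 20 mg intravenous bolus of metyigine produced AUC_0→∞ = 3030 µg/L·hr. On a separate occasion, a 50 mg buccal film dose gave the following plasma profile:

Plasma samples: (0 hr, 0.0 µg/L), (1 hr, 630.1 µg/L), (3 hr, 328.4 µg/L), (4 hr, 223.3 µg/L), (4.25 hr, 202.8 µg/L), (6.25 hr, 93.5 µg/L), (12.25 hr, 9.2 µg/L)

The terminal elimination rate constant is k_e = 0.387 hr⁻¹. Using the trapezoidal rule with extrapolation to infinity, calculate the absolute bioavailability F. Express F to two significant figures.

Trapezoidal AUC_0→12.25 (buccal film):
  [0→1]: (0.0+630.1)/2 × 1 = 315.05
  [1→3]: (630.1+328.4)/2 × 2 = 958.5
  [3→4]: (328.4+223.3)/2 × 1 = 275.85
  [4→4.25]: (223.3+202.8)/2 × 0.25 = 53.2625
  [4.25→6.25]: (202.8+93.5)/2 × 2 = 296.3
  [6.25→12.25]: (93.5+9.2)/2 × 6 = 308.1
  Sum = 2207.0625 µg/L·hr
Tail: C_last/k_e = 9.2/0.387 = 23.773
AUC_0→∞ (buccal film) = 2207.0625 + 23.773 = 2230.8355 µg/L·hr
F = (AUC_ev/D_ev)/(AUC_iv/D_iv) = (2230.8355/50)/(3030/20) = 44.61671/151.5 = 0.2945

F = 0.29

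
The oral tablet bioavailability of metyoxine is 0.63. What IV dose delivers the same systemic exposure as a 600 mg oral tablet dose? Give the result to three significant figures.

D_iv = 378 mg

Systemic exposure from an extravascular dose = F × D_ev, so the equivalent IV dose is F × D_ev.
D_iv = F × D_ev = 0.63 × 600 = 378 mg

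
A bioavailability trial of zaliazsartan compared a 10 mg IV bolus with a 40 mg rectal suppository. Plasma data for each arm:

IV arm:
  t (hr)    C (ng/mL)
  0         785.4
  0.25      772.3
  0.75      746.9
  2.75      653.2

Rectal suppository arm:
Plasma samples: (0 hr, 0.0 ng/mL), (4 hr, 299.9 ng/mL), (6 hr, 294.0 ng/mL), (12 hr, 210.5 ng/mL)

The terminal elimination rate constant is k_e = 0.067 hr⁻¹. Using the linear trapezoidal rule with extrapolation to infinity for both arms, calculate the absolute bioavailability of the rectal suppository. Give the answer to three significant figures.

Trapezoidal AUC_0→2.75 (IV):
  [0→0.25]: (785.4+772.3)/2 × 0.25 = 194.7125
  [0.25→0.75]: (772.3+746.9)/2 × 0.5 = 379.8
  [0.75→2.75]: (746.9+653.2)/2 × 2 = 1400.1
  Sum = 1974.6125 ng/mL·hr
IV tail: 653.2/0.067 = 9749.254; AUC_iv,0→∞ = 1974.6125 + 9749.254 = 11723.8665 ng/mL·hr
Trapezoidal AUC_0→12 (rectal suppository):
  [0→4]: (0.0+299.9)/2 × 4 = 599.8
  [4→6]: (299.9+294.0)/2 × 2 = 593.9
  [6→12]: (294.0+210.5)/2 × 6 = 1513.5
  Sum = 2707.2 ng/mL·hr
rectal suppository tail: 210.5/0.067 = 3141.791; AUC_ev,0→∞ = 2707.2 + 3141.791 = 5848.991 ng/mL·hr
F = (AUC_ev/D_ev)/(AUC_iv/D_iv) = (5848.991/40)/(11723.8665/10) = 146.225/1172.39 = 0.1247

F = 0.125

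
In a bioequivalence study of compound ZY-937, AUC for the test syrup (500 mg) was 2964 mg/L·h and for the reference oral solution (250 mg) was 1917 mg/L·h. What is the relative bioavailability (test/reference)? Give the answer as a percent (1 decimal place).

F_rel = 77.3%

F_rel = (AUC_test/D_test) / (AUC_ref/D_ref)
      = (2964/500) / (1917/250)
      = 5.928 / 7.668 = 0.7731 = 77.31%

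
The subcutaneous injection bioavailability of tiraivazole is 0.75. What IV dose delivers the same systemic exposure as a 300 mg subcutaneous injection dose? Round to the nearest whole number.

Systemic exposure from an extravascular dose = F × D_ev, so the equivalent IV dose is F × D_ev.
D_iv = F × D_ev = 0.75 × 300 = 225 mg

D_iv = 225 mg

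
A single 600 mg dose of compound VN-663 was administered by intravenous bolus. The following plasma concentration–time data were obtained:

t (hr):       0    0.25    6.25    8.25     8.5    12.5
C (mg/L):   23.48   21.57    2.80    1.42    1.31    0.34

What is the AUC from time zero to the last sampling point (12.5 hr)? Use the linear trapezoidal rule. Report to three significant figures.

Trapezoidal AUC_0→12.5:
  [0→0.25]: (23.48+21.57)/2 × 0.25 = 5.63125
  [0.25→6.25]: (21.57+2.80)/2 × 6 = 73.11
  [6.25→8.25]: (2.80+1.42)/2 × 2 = 4.22
  [8.25→8.5]: (1.42+1.31)/2 × 0.25 = 0.34125
  [8.5→12.5]: (1.31+0.34)/2 × 4 = 3.3
  Sum = 86.6025 mg/L·hr

AUC = 86.6 mg/L·hr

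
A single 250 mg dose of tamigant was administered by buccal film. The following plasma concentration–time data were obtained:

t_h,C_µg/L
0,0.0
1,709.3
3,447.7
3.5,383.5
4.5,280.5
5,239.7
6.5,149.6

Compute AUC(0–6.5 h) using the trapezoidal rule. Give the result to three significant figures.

Trapezoidal AUC_0→6.5:
  [0→1]: (0.0+709.3)/2 × 1 = 354.65
  [1→3]: (709.3+447.7)/2 × 2 = 1157.0
  [3→3.5]: (447.7+383.5)/2 × 0.5 = 207.8
  [3.5→4.5]: (383.5+280.5)/2 × 1 = 332.0
  [4.5→5]: (280.5+239.7)/2 × 0.5 = 130.05
  [5→6.5]: (239.7+149.6)/2 × 1.5 = 291.975
  Sum = 2473.475 µg/L·h

AUC = 2470 µg/L·h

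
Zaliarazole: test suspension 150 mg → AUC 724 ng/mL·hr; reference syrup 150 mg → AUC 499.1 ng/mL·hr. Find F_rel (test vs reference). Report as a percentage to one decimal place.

F_rel = 145.1%

F_rel = (AUC_test/D_test) / (AUC_ref/D_ref)
      = (724/150) / (499.1/150)
      = 4.82667 / 3.32733 = 1.4506 = 145.06%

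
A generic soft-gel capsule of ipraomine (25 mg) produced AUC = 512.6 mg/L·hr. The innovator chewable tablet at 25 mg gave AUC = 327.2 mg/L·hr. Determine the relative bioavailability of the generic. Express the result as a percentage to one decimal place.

F_rel = (AUC_test/D_test) / (AUC_ref/D_ref)
      = (512.6/25) / (327.2/25)
      = 20.504 / 13.088 = 1.5666 = 156.66%

F_rel = 156.7%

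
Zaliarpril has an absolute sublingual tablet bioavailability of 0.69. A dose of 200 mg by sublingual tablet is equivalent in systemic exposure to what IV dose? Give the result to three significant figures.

D_iv = 138 mg

Systemic exposure from an extravascular dose = F × D_ev, so the equivalent IV dose is F × D_ev.
D_iv = F × D_ev = 0.69 × 200 = 138 mg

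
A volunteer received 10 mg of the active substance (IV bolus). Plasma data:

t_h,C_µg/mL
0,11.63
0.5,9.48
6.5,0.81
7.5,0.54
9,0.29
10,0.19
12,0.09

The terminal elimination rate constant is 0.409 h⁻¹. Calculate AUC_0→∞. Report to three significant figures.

AUC = 38.2 µg/mL·h

Trapezoidal AUC_0→12:
  [0→0.5]: (11.63+9.48)/2 × 0.5 = 5.2775
  [0.5→6.5]: (9.48+0.81)/2 × 6 = 30.87
  [6.5→7.5]: (0.81+0.54)/2 × 1 = 0.675
  [7.5→9]: (0.54+0.29)/2 × 1.5 = 0.6225
  [9→10]: (0.29+0.19)/2 × 1 = 0.24
  [10→12]: (0.19+0.09)/2 × 2 = 0.28
  Sum = 37.965 µg/mL·h
Extrapolated tail: C_last / k_e = 0.09 / 0.409 = 0.220
AUC_0→∞ = 37.965 + 0.220 = 38.185 µg/mL·h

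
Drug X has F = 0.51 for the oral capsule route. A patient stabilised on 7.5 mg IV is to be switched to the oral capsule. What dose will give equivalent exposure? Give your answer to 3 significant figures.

D_oral = 14.7 mg

For equal systemic exposure: F × D_ev = D_iv
D_ev = D_iv / F = 7.5 / 0.51 = 14.7059 mg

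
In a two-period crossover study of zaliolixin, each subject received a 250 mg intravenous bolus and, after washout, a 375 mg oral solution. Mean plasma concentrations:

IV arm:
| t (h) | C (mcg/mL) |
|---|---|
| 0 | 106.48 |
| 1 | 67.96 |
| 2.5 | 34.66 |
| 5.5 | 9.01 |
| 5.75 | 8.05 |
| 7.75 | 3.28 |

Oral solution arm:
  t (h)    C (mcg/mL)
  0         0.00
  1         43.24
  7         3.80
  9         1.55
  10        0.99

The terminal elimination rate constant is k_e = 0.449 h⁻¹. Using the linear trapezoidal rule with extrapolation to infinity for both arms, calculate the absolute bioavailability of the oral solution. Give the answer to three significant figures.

F = 0.457

Trapezoidal AUC_0→7.75 (IV):
  [0→1]: (106.48+67.96)/2 × 1 = 87.22
  [1→2.5]: (67.96+34.66)/2 × 1.5 = 76.965
  [2.5→5.5]: (34.66+9.01)/2 × 3 = 65.505
  [5.5→5.75]: (9.01+8.05)/2 × 0.25 = 2.1325
  [5.75→7.75]: (8.05+3.28)/2 × 2 = 11.33
  Sum = 243.1525 mcg/mL·h
IV tail: 3.28/0.449 = 7.305; AUC_iv,0→∞ = 243.1525 + 7.305 = 250.4575 mcg/mL·h
Trapezoidal AUC_0→10 (oral solution):
  [0→1]: (0.00+43.24)/2 × 1 = 21.62
  [1→7]: (43.24+3.80)/2 × 6 = 141.12
  [7→9]: (3.80+1.55)/2 × 2 = 5.35
  [9→10]: (1.55+0.99)/2 × 1 = 1.27
  Sum = 169.36 mcg/mL·h
oral solution tail: 0.99/0.449 = 2.205; AUC_ev,0→∞ = 169.36 + 2.205 = 171.565 mcg/mL·h
F = (AUC_ev/D_ev)/(AUC_iv/D_iv) = (171.565/375)/(250.4575/250) = 0.457507/1.00183 = 0.4567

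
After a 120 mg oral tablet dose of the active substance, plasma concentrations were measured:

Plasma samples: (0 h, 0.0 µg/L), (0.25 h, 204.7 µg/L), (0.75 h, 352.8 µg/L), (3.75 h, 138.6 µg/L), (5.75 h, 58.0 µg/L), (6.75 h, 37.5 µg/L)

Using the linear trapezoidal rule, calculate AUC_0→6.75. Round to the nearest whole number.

AUC = 1146 µg/L·h

Trapezoidal AUC_0→6.75:
  [0→0.25]: (0.0+204.7)/2 × 0.25 = 25.5875
  [0.25→0.75]: (204.7+352.8)/2 × 0.5 = 139.375
  [0.75→3.75]: (352.8+138.6)/2 × 3 = 737.1
  [3.75→5.75]: (138.6+58.0)/2 × 2 = 196.6
  [5.75→6.75]: (58.0+37.5)/2 × 1 = 47.75
  Sum = 1146.4125 µg/L·h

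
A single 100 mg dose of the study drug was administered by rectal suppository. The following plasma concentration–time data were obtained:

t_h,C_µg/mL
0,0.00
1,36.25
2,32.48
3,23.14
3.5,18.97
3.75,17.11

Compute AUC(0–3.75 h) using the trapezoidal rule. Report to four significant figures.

Trapezoidal AUC_0→3.75:
  [0→1]: (0.00+36.25)/2 × 1 = 18.125
  [1→2]: (36.25+32.48)/2 × 1 = 34.365
  [2→3]: (32.48+23.14)/2 × 1 = 27.81
  [3→3.5]: (23.14+18.97)/2 × 0.5 = 10.5275
  [3.5→3.75]: (18.97+17.11)/2 × 0.25 = 4.51
  Sum = 95.3375 µg/mL·h

AUC = 95.34 µg/mL·h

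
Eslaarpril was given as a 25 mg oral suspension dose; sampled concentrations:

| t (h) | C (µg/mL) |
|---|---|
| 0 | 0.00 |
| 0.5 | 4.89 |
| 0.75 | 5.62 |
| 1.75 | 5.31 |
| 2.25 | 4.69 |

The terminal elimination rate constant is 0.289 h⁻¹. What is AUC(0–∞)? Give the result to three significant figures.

AUC = 26.7 µg/mL·h

Trapezoidal AUC_0→2.25:
  [0→0.5]: (0.00+4.89)/2 × 0.5 = 1.2225
  [0.5→0.75]: (4.89+5.62)/2 × 0.25 = 1.31375
  [0.75→1.75]: (5.62+5.31)/2 × 1 = 5.465
  [1.75→2.25]: (5.31+4.69)/2 × 0.5 = 2.5
  Sum = 10.50125 µg/mL·h
Extrapolated tail: C_last / k_e = 4.69 / 0.289 = 16.228
AUC_0→∞ = 10.50125 + 16.228 = 26.72925 µg/mL·h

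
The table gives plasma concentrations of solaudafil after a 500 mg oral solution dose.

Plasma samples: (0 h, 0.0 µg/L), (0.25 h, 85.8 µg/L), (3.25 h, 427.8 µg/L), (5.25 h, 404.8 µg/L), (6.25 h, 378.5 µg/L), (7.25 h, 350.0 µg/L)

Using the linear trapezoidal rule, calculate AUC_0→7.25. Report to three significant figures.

AUC = 2370 µg/L·h

Trapezoidal AUC_0→7.25:
  [0→0.25]: (0.0+85.8)/2 × 0.25 = 10.725
  [0.25→3.25]: (85.8+427.8)/2 × 3 = 770.4
  [3.25→5.25]: (427.8+404.8)/2 × 2 = 832.6
  [5.25→6.25]: (404.8+378.5)/2 × 1 = 391.65
  [6.25→7.25]: (378.5+350.0)/2 × 1 = 364.25
  Sum = 2369.625 µg/L·h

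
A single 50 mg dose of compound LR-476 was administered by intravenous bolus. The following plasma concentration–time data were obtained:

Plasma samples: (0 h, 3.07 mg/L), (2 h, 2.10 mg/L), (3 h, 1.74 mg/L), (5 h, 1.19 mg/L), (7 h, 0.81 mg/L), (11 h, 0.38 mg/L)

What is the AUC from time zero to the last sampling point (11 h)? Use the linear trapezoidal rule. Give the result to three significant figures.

Trapezoidal AUC_0→11:
  [0→2]: (3.07+2.10)/2 × 2 = 5.17
  [2→3]: (2.10+1.74)/2 × 1 = 1.92
  [3→5]: (1.74+1.19)/2 × 2 = 2.93
  [5→7]: (1.19+0.81)/2 × 2 = 2.0
  [7→11]: (0.81+0.38)/2 × 4 = 2.38
  Sum = 14.4 mg/L·h

AUC = 14.4 mg/L·h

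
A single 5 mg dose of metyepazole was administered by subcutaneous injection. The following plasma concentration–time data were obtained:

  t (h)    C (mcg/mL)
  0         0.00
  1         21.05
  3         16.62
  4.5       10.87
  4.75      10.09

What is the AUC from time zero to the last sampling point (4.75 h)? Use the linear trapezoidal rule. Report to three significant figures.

Trapezoidal AUC_0→4.75:
  [0→1]: (0.00+21.05)/2 × 1 = 10.525
  [1→3]: (21.05+16.62)/2 × 2 = 37.67
  [3→4.5]: (16.62+10.87)/2 × 1.5 = 20.6175
  [4.5→4.75]: (10.87+10.09)/2 × 0.25 = 2.62
  Sum = 71.4325 mcg/mL·h

AUC = 71.4 mcg/mL·h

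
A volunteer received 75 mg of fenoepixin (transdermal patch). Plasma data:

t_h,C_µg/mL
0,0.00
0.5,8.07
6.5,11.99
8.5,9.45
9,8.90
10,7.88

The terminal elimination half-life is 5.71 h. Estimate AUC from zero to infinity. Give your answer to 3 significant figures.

Trapezoidal AUC_0→10:
  [0→0.5]: (0.00+8.07)/2 × 0.5 = 2.0175
  [0.5→6.5]: (8.07+11.99)/2 × 6 = 60.18
  [6.5→8.5]: (11.99+9.45)/2 × 2 = 21.44
  [8.5→9]: (9.45+8.90)/2 × 0.5 = 4.5875
  [9→10]: (8.90+7.88)/2 × 1 = 8.39
  Sum = 96.615 µg/mL·h
k_e = ln2 / t½ = 0.693147 / 5.71 = 0.1214 h^-1
Extrapolated tail: C_last / k_e = 7.88 / 0.1214 = 64.909
AUC_0→∞ = 96.615 + 64.909 = 161.524 µg/mL·h

AUC = 162 µg/mL·h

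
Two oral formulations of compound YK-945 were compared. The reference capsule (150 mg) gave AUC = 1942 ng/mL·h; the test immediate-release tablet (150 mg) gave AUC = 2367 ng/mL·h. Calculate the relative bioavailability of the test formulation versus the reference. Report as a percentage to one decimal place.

F_rel = 121.9%

F_rel = (AUC_test/D_test) / (AUC_ref/D_ref)
      = (2367/150) / (1942/150)
      = 15.78 / 12.9467 = 1.2188 = 121.88%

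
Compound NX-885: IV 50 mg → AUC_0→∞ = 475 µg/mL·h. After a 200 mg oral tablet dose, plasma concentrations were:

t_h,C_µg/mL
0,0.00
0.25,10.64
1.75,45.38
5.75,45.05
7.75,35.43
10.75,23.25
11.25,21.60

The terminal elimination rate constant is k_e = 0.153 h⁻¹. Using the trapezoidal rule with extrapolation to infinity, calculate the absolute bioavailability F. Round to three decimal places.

F = 0.287

Trapezoidal AUC_0→11.25 (oral tablet):
  [0→0.25]: (0.00+10.64)/2 × 0.25 = 1.33
  [0.25→1.75]: (10.64+45.38)/2 × 1.5 = 42.015
  [1.75→5.75]: (45.38+45.05)/2 × 4 = 180.86
  [5.75→7.75]: (45.05+35.43)/2 × 2 = 80.48
  [7.75→10.75]: (35.43+23.25)/2 × 3 = 88.02
  [10.75→11.25]: (23.25+21.60)/2 × 0.5 = 11.2125
  Sum = 403.9175 µg/mL·h
Tail: C_last/k_e = 21.60/0.153 = 141.176
AUC_0→∞ (oral tablet) = 403.9175 + 141.176 = 545.0935 µg/mL·h
F = (AUC_ev/D_ev)/(AUC_iv/D_iv) = (545.0935/200)/(475/50) = 2.7254675/9.5 = 0.2869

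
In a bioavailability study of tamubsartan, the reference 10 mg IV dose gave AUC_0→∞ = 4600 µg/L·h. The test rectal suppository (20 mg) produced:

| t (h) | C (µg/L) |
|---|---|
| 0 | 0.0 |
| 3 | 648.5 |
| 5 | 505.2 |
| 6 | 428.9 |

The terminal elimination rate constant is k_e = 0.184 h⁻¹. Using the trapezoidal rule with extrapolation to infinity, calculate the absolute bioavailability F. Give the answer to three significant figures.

Trapezoidal AUC_0→6 (rectal suppository):
  [0→3]: (0.0+648.5)/2 × 3 = 972.75
  [3→5]: (648.5+505.2)/2 × 2 = 1153.7
  [5→6]: (505.2+428.9)/2 × 1 = 467.05
  Sum = 2593.5 µg/L·h
Tail: C_last/k_e = 428.9/0.184 = 2330.978
AUC_0→∞ (rectal suppository) = 2593.5 + 2330.978 = 4924.478 µg/L·h
F = (AUC_ev/D_ev)/(AUC_iv/D_iv) = (4924.478/20)/(4600/10) = 246.2239/460 = 0.5353

F = 0.535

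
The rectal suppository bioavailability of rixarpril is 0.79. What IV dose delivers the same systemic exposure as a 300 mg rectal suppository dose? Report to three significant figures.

Systemic exposure from an extravascular dose = F × D_ev, so the equivalent IV dose is F × D_ev.
D_iv = F × D_ev = 0.79 × 300 = 237 mg

D_iv = 237 mg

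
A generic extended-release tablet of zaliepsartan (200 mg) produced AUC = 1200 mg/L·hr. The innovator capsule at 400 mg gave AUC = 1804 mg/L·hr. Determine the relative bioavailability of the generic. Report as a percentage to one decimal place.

F_rel = (AUC_test/D_test) / (AUC_ref/D_ref)
      = (1200/200) / (1804/400)
      = 6 / 4.51 = 1.3304 = 133.04%

F_rel = 133.0%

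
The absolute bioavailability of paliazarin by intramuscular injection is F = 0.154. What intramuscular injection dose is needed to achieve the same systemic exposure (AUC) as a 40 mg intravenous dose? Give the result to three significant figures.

For equal systemic exposure: F × D_ev = D_iv
D_ev = D_iv / F = 40 / 0.154 = 259.74 mg

D_intramuscular = 260 mg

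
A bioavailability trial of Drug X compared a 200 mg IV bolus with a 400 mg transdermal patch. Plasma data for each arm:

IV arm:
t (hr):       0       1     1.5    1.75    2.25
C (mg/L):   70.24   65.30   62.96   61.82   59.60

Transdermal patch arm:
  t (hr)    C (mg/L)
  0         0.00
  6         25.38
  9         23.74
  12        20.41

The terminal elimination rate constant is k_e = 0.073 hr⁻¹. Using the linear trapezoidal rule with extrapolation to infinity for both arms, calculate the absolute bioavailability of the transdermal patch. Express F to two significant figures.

Trapezoidal AUC_0→2.25 (IV):
  [0→1]: (70.24+65.30)/2 × 1 = 67.77
  [1→1.5]: (65.30+62.96)/2 × 0.5 = 32.065
  [1.5→1.75]: (62.96+61.82)/2 × 0.25 = 15.5975
  [1.75→2.25]: (61.82+59.60)/2 × 0.5 = 30.355
  Sum = 145.7875 mg/L·hr
IV tail: 59.60/0.073 = 816.438; AUC_iv,0→∞ = 145.7875 + 816.438 = 962.2255 mg/L·hr
Trapezoidal AUC_0→12 (transdermal patch):
  [0→6]: (0.00+25.38)/2 × 6 = 76.14
  [6→9]: (25.38+23.74)/2 × 3 = 73.68
  [9→12]: (23.74+20.41)/2 × 3 = 66.225
  Sum = 216.045 mg/L·hr
transdermal patch tail: 20.41/0.073 = 279.589; AUC_ev,0→∞ = 216.045 + 279.589 = 495.634 mg/L·hr
F = (AUC_ev/D_ev)/(AUC_iv/D_iv) = (495.634/400)/(962.2255/200) = 1.239085/4.8111275 = 0.2575

F = 0.26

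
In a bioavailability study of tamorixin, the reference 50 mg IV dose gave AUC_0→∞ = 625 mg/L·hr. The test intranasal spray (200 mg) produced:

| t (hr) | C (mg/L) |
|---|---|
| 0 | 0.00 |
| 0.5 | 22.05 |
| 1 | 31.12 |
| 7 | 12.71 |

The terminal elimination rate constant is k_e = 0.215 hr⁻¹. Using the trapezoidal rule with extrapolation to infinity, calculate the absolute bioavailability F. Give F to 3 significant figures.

F = 0.0838

Trapezoidal AUC_0→7 (intranasal spray):
  [0→0.5]: (0.00+22.05)/2 × 0.5 = 5.5125
  [0.5→1]: (22.05+31.12)/2 × 0.5 = 13.2925
  [1→7]: (31.12+12.71)/2 × 6 = 131.49
  Sum = 150.295 mg/L·hr
Tail: C_last/k_e = 12.71/0.215 = 59.116
AUC_0→∞ (intranasal spray) = 150.295 + 59.116 = 209.411 mg/L·hr
F = (AUC_ev/D_ev)/(AUC_iv/D_iv) = (209.411/200)/(625/50) = 1.047055/12.5 = 0.0838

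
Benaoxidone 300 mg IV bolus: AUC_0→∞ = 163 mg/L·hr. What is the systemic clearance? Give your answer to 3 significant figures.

CL = 1.84 L/hr

CL = Dose_iv / AUC_0→∞
   = 300 / 163 = 1.84049 L/hr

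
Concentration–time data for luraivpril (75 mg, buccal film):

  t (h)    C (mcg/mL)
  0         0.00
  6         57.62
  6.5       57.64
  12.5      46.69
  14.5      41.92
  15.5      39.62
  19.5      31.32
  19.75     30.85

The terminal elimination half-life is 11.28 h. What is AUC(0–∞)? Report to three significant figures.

AUC = 1300 mcg/mL·h

Trapezoidal AUC_0→19.75:
  [0→6]: (0.00+57.62)/2 × 6 = 172.86
  [6→6.5]: (57.62+57.64)/2 × 0.5 = 28.815
  [6.5→12.5]: (57.64+46.69)/2 × 6 = 312.99
  [12.5→14.5]: (46.69+41.92)/2 × 2 = 88.61
  [14.5→15.5]: (41.92+39.62)/2 × 1 = 40.77
  [15.5→19.5]: (39.62+31.32)/2 × 4 = 141.88
  [19.5→19.75]: (31.32+30.85)/2 × 0.25 = 7.77125
  Sum = 793.69625 mcg/mL·h
k_e = ln2 / t½ = 0.693147 / 11.28 = 0.0614 h^-1
Extrapolated tail: C_last / k_e = 30.85 / 0.0614 = 502.443
AUC_0→∞ = 793.69625 + 502.443 = 1296.13925 mcg/mL·h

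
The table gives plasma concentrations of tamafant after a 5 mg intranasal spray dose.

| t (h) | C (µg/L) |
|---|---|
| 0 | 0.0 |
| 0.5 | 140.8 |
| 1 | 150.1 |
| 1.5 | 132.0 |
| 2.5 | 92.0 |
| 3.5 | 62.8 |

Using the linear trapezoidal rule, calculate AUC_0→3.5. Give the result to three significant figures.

Trapezoidal AUC_0→3.5:
  [0→0.5]: (0.0+140.8)/2 × 0.5 = 35.2
  [0.5→1]: (140.8+150.1)/2 × 0.5 = 72.725
  [1→1.5]: (150.1+132.0)/2 × 0.5 = 70.525
  [1.5→2.5]: (132.0+92.0)/2 × 1 = 112.0
  [2.5→3.5]: (92.0+62.8)/2 × 1 = 77.4
  Sum = 367.85 µg/L·h

AUC = 368 µg/L·h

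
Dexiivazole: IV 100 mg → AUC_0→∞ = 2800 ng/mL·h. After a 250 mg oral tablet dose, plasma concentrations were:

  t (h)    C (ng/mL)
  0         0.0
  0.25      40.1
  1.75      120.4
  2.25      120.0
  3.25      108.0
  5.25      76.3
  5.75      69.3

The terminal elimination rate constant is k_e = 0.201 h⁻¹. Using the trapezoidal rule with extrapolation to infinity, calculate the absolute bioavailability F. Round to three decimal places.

Trapezoidal AUC_0→5.75 (oral tablet):
  [0→0.25]: (0.0+40.1)/2 × 0.25 = 5.0125
  [0.25→1.75]: (40.1+120.4)/2 × 1.5 = 120.375
  [1.75→2.25]: (120.4+120.0)/2 × 0.5 = 60.1
  [2.25→3.25]: (120.0+108.0)/2 × 1 = 114.0
  [3.25→5.25]: (108.0+76.3)/2 × 2 = 184.3
  [5.25→5.75]: (76.3+69.3)/2 × 0.5 = 36.4
  Sum = 520.1875 ng/mL·h
Tail: C_last/k_e = 69.3/0.201 = 344.776
AUC_0→∞ (oral tablet) = 520.1875 + 344.776 = 864.9635 ng/mL·h
F = (AUC_ev/D_ev)/(AUC_iv/D_iv) = (864.9635/250)/(2800/100) = 3.459854/28 = 0.1236

F = 0.124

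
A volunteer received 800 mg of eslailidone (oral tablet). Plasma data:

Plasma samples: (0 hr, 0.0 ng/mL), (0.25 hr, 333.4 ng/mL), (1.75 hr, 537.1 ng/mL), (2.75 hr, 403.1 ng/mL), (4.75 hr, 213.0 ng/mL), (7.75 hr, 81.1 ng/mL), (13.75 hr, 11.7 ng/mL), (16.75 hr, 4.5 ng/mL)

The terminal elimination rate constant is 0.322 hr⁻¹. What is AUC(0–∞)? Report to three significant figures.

Trapezoidal AUC_0→16.75:
  [0→0.25]: (0.0+333.4)/2 × 0.25 = 41.675
  [0.25→1.75]: (333.4+537.1)/2 × 1.5 = 652.875
  [1.75→2.75]: (537.1+403.1)/2 × 1 = 470.1
  [2.75→4.75]: (403.1+213.0)/2 × 2 = 616.1
  [4.75→7.75]: (213.0+81.1)/2 × 3 = 441.15
  [7.75→13.75]: (81.1+11.7)/2 × 6 = 278.4
  [13.75→16.75]: (11.7+4.5)/2 × 3 = 24.3
  Sum = 2524.6 ng/mL·hr
Extrapolated tail: C_last / k_e = 4.5 / 0.322 = 13.975
AUC_0→∞ = 2524.6 + 13.975 = 2538.575 ng/mL·hr

AUC = 2540 ng/mL·hr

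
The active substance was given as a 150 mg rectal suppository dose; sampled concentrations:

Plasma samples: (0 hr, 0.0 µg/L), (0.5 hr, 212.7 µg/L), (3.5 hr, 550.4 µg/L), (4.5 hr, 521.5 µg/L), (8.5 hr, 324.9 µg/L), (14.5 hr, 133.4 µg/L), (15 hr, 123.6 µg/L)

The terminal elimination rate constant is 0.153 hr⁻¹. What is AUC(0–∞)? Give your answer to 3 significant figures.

AUC = 5670 µg/L·hr

Trapezoidal AUC_0→15:
  [0→0.5]: (0.0+212.7)/2 × 0.5 = 53.175
  [0.5→3.5]: (212.7+550.4)/2 × 3 = 1144.65
  [3.5→4.5]: (550.4+521.5)/2 × 1 = 535.95
  [4.5→8.5]: (521.5+324.9)/2 × 4 = 1692.8
  [8.5→14.5]: (324.9+133.4)/2 × 6 = 1374.9
  [14.5→15]: (133.4+123.6)/2 × 0.5 = 64.25
  Sum = 4865.725 µg/L·hr
Extrapolated tail: C_last / k_e = 123.6 / 0.153 = 807.843
AUC_0→∞ = 4865.725 + 807.843 = 5673.568 µg/L·hr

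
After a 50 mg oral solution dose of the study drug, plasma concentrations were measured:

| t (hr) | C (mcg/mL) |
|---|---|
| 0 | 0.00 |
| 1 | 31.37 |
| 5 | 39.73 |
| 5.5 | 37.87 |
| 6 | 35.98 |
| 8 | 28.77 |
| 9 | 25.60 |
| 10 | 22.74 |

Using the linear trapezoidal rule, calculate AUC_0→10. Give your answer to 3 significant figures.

Trapezoidal AUC_0→10:
  [0→1]: (0.00+31.37)/2 × 1 = 15.685
  [1→5]: (31.37+39.73)/2 × 4 = 142.2
  [5→5.5]: (39.73+37.87)/2 × 0.5 = 19.4
  [5.5→6]: (37.87+35.98)/2 × 0.5 = 18.4625
  [6→8]: (35.98+28.77)/2 × 2 = 64.75
  [8→9]: (28.77+25.60)/2 × 1 = 27.185
  [9→10]: (25.60+22.74)/2 × 1 = 24.17
  Sum = 311.8525 mcg/mL·hr

AUC = 312 mcg/mL·hr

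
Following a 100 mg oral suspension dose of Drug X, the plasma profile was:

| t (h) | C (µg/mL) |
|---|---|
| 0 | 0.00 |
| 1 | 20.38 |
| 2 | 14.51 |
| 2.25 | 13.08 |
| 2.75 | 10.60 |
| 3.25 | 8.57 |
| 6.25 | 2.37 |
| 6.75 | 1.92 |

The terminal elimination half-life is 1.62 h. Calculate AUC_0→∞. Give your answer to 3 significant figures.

AUC = 63.8 µg/mL·h

Trapezoidal AUC_0→6.75:
  [0→1]: (0.00+20.38)/2 × 1 = 10.19
  [1→2]: (20.38+14.51)/2 × 1 = 17.445
  [2→2.25]: (14.51+13.08)/2 × 0.25 = 3.44875
  [2.25→2.75]: (13.08+10.60)/2 × 0.5 = 5.92
  [2.75→3.25]: (10.60+8.57)/2 × 0.5 = 4.7925
  [3.25→6.25]: (8.57+2.37)/2 × 3 = 16.41
  [6.25→6.75]: (2.37+1.92)/2 × 0.5 = 1.0725
  Sum = 59.27875 µg/mL·h
k_e = ln2 / t½ = 0.693147 / 1.62 = 0.4279 h^-1
Extrapolated tail: C_last / k_e = 1.92 / 0.4279 = 4.487
AUC_0→∞ = 59.27875 + 4.487 = 63.76575 µg/mL·h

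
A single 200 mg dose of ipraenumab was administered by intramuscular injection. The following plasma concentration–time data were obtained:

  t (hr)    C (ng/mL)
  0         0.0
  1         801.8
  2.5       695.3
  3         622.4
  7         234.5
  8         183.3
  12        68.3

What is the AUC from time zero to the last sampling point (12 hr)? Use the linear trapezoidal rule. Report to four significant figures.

AUC = 4279 ng/mL·hr

Trapezoidal AUC_0→12:
  [0→1]: (0.0+801.8)/2 × 1 = 400.9
  [1→2.5]: (801.8+695.3)/2 × 1.5 = 1122.825
  [2.5→3]: (695.3+622.4)/2 × 0.5 = 329.425
  [3→7]: (622.4+234.5)/2 × 4 = 1713.8
  [7→8]: (234.5+183.3)/2 × 1 = 208.9
  [8→12]: (183.3+68.3)/2 × 4 = 503.2
  Sum = 4279.05 ng/mL·hr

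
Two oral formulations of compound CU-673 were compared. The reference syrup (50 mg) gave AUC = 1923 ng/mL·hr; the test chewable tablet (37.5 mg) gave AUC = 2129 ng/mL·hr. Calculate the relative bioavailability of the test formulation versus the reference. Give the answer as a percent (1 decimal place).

F_rel = (AUC_test/D_test) / (AUC_ref/D_ref)
      = (2129/37.5) / (1923/50)
      = 56.7733 / 38.46 = 1.4762 = 147.62%

F_rel = 147.6%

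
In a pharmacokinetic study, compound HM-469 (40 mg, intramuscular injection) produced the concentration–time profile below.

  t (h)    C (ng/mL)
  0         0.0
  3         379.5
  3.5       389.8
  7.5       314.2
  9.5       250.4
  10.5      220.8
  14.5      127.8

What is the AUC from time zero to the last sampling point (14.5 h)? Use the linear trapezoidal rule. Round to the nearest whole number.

Trapezoidal AUC_0→14.5:
  [0→3]: (0.0+379.5)/2 × 3 = 569.25
  [3→3.5]: (379.5+389.8)/2 × 0.5 = 192.325
  [3.5→7.5]: (389.8+314.2)/2 × 4 = 1408.0
  [7.5→9.5]: (314.2+250.4)/2 × 2 = 564.6
  [9.5→10.5]: (250.4+220.8)/2 × 1 = 235.6
  [10.5→14.5]: (220.8+127.8)/2 × 4 = 697.2
  Sum = 3666.975 ng/mL·h

AUC = 3667 ng/mL·h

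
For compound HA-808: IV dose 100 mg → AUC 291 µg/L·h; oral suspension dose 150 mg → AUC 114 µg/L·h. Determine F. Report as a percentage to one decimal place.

F = 26.1%

F = (AUC_ev / D_ev) / (AUC_iv / D_iv)
  = (114/150) / (291/100)
  = 0.76 / 2.91 = 0.2612
  = 26.12%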